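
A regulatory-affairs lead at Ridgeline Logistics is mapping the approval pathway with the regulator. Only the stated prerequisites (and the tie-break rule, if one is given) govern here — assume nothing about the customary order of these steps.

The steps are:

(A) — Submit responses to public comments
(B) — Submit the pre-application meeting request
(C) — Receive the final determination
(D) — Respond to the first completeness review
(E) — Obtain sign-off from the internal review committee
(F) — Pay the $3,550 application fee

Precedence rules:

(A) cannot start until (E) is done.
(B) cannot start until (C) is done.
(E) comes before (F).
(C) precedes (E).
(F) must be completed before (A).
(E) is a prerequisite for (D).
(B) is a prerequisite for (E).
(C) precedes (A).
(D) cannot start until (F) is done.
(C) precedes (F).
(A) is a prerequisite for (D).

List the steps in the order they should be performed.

(C) is the only step with nothing outstanding, so it goes first.
(B) is the only step now ready → (B).
(E) needed (B) and (C), now all done → (E).
(F) needed (C) and (E), now all done → (F).
That leaves (A) as the only ready step → (A).
That leaves (D) as the only ready step → (D).

(C) (B) (E) (F) (A) (D)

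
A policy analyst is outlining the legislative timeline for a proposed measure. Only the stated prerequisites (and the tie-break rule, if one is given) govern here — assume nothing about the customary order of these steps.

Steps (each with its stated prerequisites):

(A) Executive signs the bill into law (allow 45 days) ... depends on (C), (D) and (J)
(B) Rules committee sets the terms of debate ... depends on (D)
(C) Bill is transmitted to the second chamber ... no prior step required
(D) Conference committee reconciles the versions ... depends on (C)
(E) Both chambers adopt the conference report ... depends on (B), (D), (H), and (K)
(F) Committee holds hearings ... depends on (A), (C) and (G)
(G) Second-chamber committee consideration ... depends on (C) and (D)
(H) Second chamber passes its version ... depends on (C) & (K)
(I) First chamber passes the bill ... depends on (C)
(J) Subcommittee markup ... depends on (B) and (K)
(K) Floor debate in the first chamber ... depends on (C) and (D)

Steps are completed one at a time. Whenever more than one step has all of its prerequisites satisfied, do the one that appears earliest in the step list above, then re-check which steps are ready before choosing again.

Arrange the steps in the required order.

(C) has no prerequisites → (C) first.
Now (D) and (I) have their prerequisites met. (D) is listed earlier, so (D) next.
(B), (G) and (K) now also ready, so the ready set is {(B), (G), (I), (K)}; (B) is listed earlier → (B).
(G), (I) and (K) are all available; (G) is listed earlier → (G).
Now (I) and (K) have their prerequisites met. (I) is listed earlier, so (I) next.
That leaves (K) as the only ready step → (K).
Now (H) and (J) have their prerequisites met. (H) is listed earlier, so (H) next.
(E) and (J) are both available; (E) is listed earlier → (E).
(J) needed (B) and (K), now all done → (J).
(A) needed (C), (D) and (J), now all done → (A).
(F) is the only step now ready → (F).

(C), (D), (B), (G), (I), (K), (H), (E), (J), (A), (F)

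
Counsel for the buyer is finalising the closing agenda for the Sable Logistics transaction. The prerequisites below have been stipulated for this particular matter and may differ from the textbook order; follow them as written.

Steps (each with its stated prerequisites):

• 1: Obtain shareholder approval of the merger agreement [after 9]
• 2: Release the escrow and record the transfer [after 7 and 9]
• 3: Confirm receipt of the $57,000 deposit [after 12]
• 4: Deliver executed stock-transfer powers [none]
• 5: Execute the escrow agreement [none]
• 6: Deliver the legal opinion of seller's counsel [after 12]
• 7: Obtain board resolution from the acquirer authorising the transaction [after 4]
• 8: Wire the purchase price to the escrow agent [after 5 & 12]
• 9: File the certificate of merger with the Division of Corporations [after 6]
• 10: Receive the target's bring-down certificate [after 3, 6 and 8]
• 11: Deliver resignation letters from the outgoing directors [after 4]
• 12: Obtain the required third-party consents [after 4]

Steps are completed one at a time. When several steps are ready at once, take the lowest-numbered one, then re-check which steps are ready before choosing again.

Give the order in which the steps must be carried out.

Nothing is required for 4 and 5. 4 has the earlier label → 4 first.
7, 11 and 12 now also ready, so the ready set is {5, 7, 11, 12}; 5 has the earlier label → 5.
7, 11 and 12 are all available; 7 has the earlier label → 7.
Ready: 11 and 12. 11 has the earlier label → 11.
12 needed 4, now all done → 12.
Ready: 3, 6 and 8. 3 has the earlier label → 3.
6 and 8 are both available; 6 has the earlier label → 6.
9 now also ready, so the ready set is {8, 9}; 8 has the earlier label → 8.
Ready: 9 and 10. 9 has the earlier label → 9.
Now 1, 2 and 10 have their prerequisites met. 1 has the earlier label, so 1 next.
2 and 10 are both available; 2 has the earlier label → 2.
Next only 10 has its prerequisites met → 10.

4, 5, 7, 11, 12, 3, 6, 8, 9, 1, 2, 10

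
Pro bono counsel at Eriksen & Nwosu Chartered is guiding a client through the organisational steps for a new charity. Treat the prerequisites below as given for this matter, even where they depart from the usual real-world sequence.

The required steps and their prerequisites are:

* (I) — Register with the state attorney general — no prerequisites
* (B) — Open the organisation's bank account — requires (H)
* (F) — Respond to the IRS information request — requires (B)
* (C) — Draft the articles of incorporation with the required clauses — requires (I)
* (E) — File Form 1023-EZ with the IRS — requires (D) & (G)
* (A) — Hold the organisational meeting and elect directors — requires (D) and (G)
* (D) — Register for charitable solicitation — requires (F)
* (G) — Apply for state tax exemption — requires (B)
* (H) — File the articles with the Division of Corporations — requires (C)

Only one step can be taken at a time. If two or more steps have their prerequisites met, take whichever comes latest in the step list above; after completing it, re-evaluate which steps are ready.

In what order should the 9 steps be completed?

Only (I) has no prerequisites, so it is first.
(C) needed (I), now all done → (C).
(H) needed (C), now all done → (H).
(B) is the only step now ready → (B).
Ready: (G) and (F). (G) is listed later → (G).
That leaves (F) as the only ready step → (F).
That leaves (D) as the only ready step → (D).
Now (A) and (E) have their prerequisites met. (A) is listed later, so (A) next.
Next only (E) has its prerequisites met → (E).

(I) (C) (H) (B) (G) (F) (D) (A) (E)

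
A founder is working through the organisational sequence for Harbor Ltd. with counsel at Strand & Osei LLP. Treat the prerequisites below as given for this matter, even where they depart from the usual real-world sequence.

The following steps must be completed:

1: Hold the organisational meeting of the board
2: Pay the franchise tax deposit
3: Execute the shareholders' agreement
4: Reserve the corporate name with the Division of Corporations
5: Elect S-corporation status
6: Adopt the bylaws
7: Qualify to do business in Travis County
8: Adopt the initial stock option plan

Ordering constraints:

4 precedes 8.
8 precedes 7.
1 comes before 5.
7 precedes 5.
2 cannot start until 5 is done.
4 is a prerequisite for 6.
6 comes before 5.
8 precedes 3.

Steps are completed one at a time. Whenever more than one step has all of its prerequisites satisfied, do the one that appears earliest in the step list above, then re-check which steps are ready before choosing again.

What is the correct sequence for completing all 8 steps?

1 4 6 8 3 7 5 2

1 and 4 have no prerequisites; 1 is listed earlier, so 1 is first.
That leaves 4 as the only ready step → 4.
Ready: 6 and 8. 6 is listed earlier → 6.
That leaves 8 as the only ready step → 8.
3 and 7 are both available; 3 is listed earlier → 3.
7 needed 8, now all done → 7.
5 needed 1, 6 and 7, now all done → 5.
Next only 2 has its prerequisites met → 2.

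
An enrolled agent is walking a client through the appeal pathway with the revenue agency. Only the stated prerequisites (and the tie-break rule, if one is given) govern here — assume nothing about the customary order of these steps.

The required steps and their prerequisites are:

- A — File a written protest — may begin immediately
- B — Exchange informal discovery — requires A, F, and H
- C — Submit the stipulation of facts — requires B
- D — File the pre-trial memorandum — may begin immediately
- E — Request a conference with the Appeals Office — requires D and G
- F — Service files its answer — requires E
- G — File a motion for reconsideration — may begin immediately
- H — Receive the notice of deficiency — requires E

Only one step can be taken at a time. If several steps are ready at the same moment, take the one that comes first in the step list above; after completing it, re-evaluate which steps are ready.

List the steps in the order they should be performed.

A, D and G have no prerequisites; A is listed earlier, so A is first.
D and G are both available; D is listed earlier → D.
That leaves G as the only ready step → G.
Next only E has its prerequisites met → E.
Ready: F and H. F is listed earlier → F.
H needed E, now all done → H.
B needed A, F and H, now all done → B.
That leaves C as the only ready step → C.

A D G E F H B C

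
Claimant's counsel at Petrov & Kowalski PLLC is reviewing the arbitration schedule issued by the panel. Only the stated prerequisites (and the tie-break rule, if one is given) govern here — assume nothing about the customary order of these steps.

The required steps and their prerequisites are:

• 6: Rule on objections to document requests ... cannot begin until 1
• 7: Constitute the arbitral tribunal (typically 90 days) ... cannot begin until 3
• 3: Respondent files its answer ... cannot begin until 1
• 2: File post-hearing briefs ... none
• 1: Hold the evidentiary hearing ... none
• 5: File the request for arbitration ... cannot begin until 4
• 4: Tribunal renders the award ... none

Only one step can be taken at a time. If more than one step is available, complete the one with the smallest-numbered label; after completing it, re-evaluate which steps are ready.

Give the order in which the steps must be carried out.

1 2 3 4 5 6 7

1, 2 and 4 have no prerequisites; 1 has the earlier label, so 1 is first.
Now 2, 3, 4 and 6 have their prerequisites met. 2 has the earlier label, so 2 next.
3, 4 and 6 are all available; 3 has the earlier label → 3.
4, 6 and 7 are all available; 4 has the earlier label → 4.
Ready: 5, 6 and 7. 5 has the earlier label → 5.
Now 6 and 7 have their prerequisites met. 6 has the earlier label, so 6 next.
7 is the only step now ready → 7.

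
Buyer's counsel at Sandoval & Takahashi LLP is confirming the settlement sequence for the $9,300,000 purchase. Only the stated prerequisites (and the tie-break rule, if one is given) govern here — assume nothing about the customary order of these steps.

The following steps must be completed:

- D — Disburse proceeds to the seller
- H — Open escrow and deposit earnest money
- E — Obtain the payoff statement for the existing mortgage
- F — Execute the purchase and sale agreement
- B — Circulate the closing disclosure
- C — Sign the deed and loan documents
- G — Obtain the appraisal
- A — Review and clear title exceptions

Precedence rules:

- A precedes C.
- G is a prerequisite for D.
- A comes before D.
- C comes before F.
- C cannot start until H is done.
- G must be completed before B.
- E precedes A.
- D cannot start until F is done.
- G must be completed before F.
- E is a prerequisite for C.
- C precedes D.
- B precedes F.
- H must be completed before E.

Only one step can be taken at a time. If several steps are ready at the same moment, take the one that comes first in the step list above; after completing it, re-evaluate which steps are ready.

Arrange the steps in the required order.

H → E → G → B → A → C → F → D

H and G have no prerequisites; H is listed earlier, so H is first.
E now also ready, so the ready set is {E, G}; E is listed earlier → E.
A now also ready, so the ready set is {G, A}; G is listed earlier → G.
B now also ready, so the ready set is {B, A}; B is listed earlier → B.
A needed E, now all done → A.
C needed H, E and A, now all done → C.
F is the only step now ready → F.
D is the only step now ready → D.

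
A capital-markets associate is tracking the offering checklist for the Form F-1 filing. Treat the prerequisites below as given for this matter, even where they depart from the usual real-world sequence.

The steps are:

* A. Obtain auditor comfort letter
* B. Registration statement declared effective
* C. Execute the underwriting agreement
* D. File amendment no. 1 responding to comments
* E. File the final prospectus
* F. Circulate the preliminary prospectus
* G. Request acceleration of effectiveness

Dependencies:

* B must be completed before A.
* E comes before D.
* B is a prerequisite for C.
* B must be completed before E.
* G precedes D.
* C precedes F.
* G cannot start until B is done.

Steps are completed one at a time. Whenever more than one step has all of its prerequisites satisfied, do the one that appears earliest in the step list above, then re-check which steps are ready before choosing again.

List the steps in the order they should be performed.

B, A, C, E, F, G, D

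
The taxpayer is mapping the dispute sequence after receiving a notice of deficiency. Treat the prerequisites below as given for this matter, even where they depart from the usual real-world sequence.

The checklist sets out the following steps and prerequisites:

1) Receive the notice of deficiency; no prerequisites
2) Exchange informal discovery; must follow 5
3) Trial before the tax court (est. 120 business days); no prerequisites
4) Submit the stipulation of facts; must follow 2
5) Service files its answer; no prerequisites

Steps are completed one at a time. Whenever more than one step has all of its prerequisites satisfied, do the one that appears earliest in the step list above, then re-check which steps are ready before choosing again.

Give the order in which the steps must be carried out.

1 3 5 2 4

Nothing is required for 1, 3 and 5. 1 is listed earlier → 1 first.
Ready: 3 and 5. 3 is listed earlier → 3.
That leaves 5 as the only ready step → 5.
That leaves 2 as the only ready step → 2.
4 needed 2, now all done → 4.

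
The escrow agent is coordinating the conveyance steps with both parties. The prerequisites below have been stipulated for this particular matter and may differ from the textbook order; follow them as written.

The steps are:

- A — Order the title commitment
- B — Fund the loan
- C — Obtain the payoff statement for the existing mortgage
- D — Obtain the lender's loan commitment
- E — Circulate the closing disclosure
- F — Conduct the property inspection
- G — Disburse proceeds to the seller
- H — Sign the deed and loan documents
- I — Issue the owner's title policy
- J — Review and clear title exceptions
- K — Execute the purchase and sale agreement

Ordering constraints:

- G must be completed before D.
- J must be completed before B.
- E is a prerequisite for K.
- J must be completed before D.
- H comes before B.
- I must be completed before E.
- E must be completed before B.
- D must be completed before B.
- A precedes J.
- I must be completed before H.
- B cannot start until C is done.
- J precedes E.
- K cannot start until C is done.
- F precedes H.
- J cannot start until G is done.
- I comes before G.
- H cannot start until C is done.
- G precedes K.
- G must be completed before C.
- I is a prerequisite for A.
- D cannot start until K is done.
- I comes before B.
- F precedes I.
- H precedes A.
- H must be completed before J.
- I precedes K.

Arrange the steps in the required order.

Only F has no prerequisites, so it is first.
I needed F, now all done → I.
G needed I, now all done → G.
C needed G, now all done → C.
That leaves H as the only ready step → H.
That leaves A as the only ready step → A.
J needed A, G and H, now all done → J.
That leaves E as the only ready step → E.
K needed C, E, G and I, now all done → K.
D is the only step now ready → D.
That leaves B as the only ready step → B.

F, I, G, C, H, A, J, E, K, D, B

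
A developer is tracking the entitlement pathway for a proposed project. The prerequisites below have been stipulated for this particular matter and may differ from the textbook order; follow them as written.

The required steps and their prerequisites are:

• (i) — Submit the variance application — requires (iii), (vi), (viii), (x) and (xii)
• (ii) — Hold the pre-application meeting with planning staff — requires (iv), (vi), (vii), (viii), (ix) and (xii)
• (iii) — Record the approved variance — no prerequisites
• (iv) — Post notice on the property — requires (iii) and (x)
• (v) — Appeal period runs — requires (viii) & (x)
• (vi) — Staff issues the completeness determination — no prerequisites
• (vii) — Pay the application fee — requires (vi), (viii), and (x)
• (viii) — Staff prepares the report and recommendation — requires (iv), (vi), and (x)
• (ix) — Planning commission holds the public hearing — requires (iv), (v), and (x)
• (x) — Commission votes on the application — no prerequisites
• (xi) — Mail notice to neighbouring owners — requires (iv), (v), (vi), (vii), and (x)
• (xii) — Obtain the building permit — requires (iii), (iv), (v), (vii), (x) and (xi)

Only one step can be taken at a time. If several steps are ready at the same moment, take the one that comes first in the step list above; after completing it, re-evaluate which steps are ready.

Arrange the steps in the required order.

Nothing is required for (iii), (vi) and (x). (iii) is listed earlier → (iii) first.
(vi) and (x) are both available; (vi) is listed earlier → (vi).
Next only (x) has its prerequisites met → (x).
Next only (iv) has its prerequisites met → (iv).
(viii) is the only step now ready → (viii).
Now (v) and (vii) have their prerequisites met. (v) is listed earlier, so (v) next.
(vii) and (ix) are both available; (vii) is listed earlier → (vii).
Now (ix) and (xi) have their prerequisites met. (ix) is listed earlier, so (ix) next.
That leaves (xi) as the only ready step → (xi).
(xii) is the only step now ready → (xii).
(i) and (ii) are both available; (i) is listed earlier → (i).
(ii) is the only step now ready → (ii).

(iii) (vi) (x) (iv) (viii) (v) (vii) (ix) (xi) (xii) (i) (ii)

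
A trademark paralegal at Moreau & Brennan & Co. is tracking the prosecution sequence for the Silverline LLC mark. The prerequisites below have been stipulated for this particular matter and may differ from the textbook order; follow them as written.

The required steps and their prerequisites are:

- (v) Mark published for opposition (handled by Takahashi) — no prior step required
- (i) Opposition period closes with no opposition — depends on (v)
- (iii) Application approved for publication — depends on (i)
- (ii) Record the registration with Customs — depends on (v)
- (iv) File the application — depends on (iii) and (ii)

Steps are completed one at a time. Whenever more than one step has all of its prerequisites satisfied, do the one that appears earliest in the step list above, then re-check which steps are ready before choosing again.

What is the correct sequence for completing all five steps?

Only (v) has no prerequisites, so it is first.
Now (i) and (ii) have their prerequisites met. (i) is listed earlier, so (i) next.
(iii) and (ii) are both available; (iii) is listed earlier → (iii).
(ii) needed (v), now all done → (ii).
(iv) is the only step now ready → (iv).

(v) (i) (iii) (ii) (iv)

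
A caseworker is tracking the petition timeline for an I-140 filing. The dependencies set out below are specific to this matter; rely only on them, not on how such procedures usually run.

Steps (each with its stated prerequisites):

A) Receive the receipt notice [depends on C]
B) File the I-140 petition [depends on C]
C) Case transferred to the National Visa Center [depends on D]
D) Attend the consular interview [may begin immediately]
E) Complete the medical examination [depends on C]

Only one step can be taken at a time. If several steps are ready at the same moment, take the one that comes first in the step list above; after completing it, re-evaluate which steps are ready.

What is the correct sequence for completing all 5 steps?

Only D has no prerequisites, so it is first.
C is the only step now ready → C.
A, B and E are all available; A is listed earlier → A.
Now B and E have their prerequisites met. B is listed earlier, so B next.
E needed C, now all done → E.

D, C, A, B, E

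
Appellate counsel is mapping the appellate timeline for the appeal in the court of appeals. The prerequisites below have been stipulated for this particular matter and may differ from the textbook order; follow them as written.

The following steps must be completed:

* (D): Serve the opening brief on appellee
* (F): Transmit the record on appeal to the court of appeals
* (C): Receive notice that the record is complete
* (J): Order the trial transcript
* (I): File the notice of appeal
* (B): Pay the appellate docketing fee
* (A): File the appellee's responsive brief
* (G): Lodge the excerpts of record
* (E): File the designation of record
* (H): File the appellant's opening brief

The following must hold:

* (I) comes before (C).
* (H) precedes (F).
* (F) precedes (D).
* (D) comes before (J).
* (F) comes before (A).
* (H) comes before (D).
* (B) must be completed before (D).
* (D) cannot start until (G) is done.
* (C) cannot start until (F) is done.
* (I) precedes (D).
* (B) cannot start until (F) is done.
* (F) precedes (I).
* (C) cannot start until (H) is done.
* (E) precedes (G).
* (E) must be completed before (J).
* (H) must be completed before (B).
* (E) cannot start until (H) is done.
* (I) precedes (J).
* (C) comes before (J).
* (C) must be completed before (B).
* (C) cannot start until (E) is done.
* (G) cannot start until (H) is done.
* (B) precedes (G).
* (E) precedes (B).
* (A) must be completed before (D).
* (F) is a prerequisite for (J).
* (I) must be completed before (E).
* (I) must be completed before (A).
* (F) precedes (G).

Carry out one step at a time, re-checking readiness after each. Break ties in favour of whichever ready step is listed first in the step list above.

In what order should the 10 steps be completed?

(H) → (F) → (I) → (A) → (E) → (C) → (B) → (G) → (D) → (J)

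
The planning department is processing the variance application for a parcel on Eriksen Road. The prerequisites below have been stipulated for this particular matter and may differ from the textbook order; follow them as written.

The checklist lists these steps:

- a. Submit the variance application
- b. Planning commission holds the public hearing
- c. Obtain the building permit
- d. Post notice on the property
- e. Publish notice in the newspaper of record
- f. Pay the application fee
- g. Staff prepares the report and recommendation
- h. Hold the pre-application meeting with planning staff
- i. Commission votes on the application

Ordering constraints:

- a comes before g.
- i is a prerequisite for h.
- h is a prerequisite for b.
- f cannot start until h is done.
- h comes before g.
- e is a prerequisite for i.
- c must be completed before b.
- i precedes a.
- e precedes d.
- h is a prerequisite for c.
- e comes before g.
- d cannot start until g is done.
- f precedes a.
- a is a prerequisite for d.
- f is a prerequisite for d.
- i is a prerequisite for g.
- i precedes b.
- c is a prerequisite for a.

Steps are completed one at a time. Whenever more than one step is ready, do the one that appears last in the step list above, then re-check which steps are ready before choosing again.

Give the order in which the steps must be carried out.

e → i → h → f → c → b → a → g → d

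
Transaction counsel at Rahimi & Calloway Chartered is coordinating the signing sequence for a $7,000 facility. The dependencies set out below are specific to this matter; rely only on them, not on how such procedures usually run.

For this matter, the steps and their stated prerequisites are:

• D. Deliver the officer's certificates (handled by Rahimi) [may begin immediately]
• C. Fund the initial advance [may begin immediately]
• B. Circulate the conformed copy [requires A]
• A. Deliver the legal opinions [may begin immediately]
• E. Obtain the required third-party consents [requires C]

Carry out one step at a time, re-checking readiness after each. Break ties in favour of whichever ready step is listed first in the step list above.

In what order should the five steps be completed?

Nothing is required for D, C and A. D is listed earlier → D first.
Now C and A have their prerequisites met. C is listed earlier, so C next.
Ready: A and E. A is listed earlier → A.
B and E are both available; B is listed earlier → B.
Next only E has its prerequisites met → E.

D, C, A, B, E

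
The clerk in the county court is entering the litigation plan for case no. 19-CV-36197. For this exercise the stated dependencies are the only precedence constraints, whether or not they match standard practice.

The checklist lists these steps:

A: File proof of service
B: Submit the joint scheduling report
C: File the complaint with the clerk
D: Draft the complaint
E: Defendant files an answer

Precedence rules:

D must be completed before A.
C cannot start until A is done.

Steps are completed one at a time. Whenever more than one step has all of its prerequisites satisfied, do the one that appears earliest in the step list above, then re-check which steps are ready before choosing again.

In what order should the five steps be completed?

B D A C E

Nothing is required for B, D and E. B is listed earlier → B first.
D and E are both available; D is listed earlier → D.
A and E are both available; A is listed earlier → A.
Now C and E have their prerequisites met. C is listed earlier, so C next.
That leaves E as the only ready step → E.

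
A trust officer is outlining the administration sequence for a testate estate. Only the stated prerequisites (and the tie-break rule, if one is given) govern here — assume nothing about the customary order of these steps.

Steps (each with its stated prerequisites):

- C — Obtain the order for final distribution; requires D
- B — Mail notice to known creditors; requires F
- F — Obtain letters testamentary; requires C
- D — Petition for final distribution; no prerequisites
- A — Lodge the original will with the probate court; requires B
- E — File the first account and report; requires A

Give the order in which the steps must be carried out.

D is the only step with nothing outstanding, so it goes first.
That leaves C as the only ready step → C.
That leaves F as the only ready step → F.
Next only B has its prerequisites met → B.
That leaves A as the only ready step → A.
Next only E has its prerequisites met → E.

D C F B A E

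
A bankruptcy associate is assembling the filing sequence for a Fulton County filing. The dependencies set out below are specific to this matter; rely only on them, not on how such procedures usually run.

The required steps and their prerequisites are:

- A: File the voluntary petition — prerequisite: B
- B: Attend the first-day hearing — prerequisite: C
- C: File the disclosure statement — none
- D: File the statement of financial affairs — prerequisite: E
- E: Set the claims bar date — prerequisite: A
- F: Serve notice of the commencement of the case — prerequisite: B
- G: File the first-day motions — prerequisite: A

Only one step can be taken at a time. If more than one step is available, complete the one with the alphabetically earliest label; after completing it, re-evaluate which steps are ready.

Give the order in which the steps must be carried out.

C has no prerequisites → C first.
That leaves B as the only ready step → B.
A and F are both available; A has the earlier label → A.
Now E, F and G have their prerequisites met. E has the earlier label, so E next.
D now also ready, so the ready set is {D, F, G}; D has the earlier label → D.
Now F and G have their prerequisites met. F has the earlier label, so F next.
That leaves G as the only ready step → G.

C, B, A, E, D, F, G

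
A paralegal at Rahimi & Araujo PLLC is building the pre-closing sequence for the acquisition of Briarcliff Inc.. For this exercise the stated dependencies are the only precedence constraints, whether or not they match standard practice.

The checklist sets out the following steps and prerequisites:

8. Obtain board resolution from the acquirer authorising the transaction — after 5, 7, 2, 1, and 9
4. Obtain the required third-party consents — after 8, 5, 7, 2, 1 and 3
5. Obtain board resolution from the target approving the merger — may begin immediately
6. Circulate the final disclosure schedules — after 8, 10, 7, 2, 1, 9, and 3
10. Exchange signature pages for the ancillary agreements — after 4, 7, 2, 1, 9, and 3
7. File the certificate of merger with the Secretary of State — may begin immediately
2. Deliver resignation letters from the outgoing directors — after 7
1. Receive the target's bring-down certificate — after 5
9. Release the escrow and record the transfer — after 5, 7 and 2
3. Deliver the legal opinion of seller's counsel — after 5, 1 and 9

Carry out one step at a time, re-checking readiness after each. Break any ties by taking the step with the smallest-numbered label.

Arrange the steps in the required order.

5 1 7 2 9 3 8 4 10 6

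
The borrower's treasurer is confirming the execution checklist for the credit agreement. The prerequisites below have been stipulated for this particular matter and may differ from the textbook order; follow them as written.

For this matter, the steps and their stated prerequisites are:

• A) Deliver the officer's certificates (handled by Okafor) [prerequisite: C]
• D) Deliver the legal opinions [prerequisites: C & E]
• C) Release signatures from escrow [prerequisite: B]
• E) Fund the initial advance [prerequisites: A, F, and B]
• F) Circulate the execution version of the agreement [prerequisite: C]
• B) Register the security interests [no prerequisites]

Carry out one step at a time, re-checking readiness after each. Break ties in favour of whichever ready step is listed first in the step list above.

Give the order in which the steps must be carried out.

B → C → A → F → E → D

B has no prerequisites → B first.
C needed B, now all done → C.
Ready: A and F. A is listed earlier → A.
F is the only step now ready → F.
E needed A, F and B, now all done → E.
D needed C and E, now all done → D.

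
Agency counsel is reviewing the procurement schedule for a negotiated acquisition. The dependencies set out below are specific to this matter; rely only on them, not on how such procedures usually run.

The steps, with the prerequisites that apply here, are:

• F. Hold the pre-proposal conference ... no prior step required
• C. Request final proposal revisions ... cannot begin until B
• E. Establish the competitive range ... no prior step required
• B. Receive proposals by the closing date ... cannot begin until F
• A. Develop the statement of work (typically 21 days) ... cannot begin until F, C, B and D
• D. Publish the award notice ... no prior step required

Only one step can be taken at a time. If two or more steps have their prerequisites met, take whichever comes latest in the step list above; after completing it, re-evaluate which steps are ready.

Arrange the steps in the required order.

D, E, F, B, C, A

Nothing is required for D, E and F. D is listed later → D first.
Ready: E and F. E is listed later → E.
Next only F has its prerequisites met → F.
That leaves B as the only ready step → B.
C needed B, now all done → C.
A is the only step now ready → A.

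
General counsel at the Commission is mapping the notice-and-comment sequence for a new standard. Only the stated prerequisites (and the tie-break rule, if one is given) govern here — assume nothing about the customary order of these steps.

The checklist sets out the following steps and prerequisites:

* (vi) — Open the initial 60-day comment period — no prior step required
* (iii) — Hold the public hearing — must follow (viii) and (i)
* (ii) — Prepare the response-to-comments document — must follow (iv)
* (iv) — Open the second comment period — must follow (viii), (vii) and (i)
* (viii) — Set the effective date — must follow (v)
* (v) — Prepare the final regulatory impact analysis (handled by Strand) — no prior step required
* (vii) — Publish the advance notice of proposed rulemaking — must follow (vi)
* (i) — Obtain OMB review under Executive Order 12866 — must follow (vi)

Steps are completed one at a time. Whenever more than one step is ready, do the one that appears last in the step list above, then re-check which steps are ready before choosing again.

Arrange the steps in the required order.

(v) and (vi) have no prerequisites; (v) is listed later, so (v) is first.
Ready: (viii) and (vi). (viii) is listed later → (viii).
That leaves (vi) as the only ready step → (vi).
Now (i) and (vii) have their prerequisites met. (i) is listed later, so (i) next.
(vii) and (iii) are both available; (vii) is listed later → (vii).
(iv) now also ready, so the ready set is {(iv), (iii)}; (iv) is listed later → (iv).
(ii) now also ready, so the ready set is {(ii), (iii)}; (ii) is listed later → (ii).
(iii) needed (i) and (viii), now all done → (iii).

(v), (viii), (vi), (i), (vii), (iv), (ii), (iii)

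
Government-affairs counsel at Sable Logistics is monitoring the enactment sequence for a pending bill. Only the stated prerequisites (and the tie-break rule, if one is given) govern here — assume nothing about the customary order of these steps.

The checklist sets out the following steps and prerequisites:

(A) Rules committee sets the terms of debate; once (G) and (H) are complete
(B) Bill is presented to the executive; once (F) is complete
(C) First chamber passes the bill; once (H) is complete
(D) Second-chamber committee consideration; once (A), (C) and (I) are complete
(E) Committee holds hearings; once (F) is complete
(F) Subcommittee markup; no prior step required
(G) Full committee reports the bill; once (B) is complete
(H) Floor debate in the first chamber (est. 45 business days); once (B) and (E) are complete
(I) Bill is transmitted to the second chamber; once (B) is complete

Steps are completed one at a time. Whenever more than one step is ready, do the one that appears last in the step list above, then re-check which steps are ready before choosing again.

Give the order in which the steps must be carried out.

(F) has no prerequisites → (F) first.
Ready: (E) and (B). (E) is listed later → (E).
Next only (B) has its prerequisites met → (B).
Ready: (I), (H) and (G). (I) is listed later → (I).
Ready: (H) and (G). (H) is listed later → (H).
Ready: (G) and (C). (G) is listed later → (G).
(C) and (A) are both available; (C) is listed later → (C).
(A) is the only step now ready → (A).
(D) is the only step now ready → (D).

(F) (E) (B) (I) (H) (G) (C) (A) (D)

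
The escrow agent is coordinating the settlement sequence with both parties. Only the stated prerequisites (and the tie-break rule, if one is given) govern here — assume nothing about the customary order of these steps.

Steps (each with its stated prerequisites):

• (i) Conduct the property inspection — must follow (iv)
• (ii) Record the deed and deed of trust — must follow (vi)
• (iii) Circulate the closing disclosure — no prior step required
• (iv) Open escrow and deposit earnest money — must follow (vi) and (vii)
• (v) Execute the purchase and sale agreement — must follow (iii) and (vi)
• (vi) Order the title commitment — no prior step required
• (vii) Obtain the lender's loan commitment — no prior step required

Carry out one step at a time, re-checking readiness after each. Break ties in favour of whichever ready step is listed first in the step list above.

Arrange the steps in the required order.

(iii), (vi) and (vii) have no prerequisites; (iii) is listed earlier, so (iii) is first.
(vi) and (vii) are both available; (vi) is listed earlier → (vi).
(ii) and (v) now also ready, so the ready set is {(ii), (v), (vii)}; (ii) is listed earlier → (ii).
Now (v) and (vii) have their prerequisites met. (v) is listed earlier, so (v) next.
Next only (vii) has its prerequisites met → (vii).
(iv) needed (vi) and (vii), now all done → (iv).
(i) is the only step now ready → (i).

(iii) → (vi) → (ii) → (v) → (vii) → (iv) → (i)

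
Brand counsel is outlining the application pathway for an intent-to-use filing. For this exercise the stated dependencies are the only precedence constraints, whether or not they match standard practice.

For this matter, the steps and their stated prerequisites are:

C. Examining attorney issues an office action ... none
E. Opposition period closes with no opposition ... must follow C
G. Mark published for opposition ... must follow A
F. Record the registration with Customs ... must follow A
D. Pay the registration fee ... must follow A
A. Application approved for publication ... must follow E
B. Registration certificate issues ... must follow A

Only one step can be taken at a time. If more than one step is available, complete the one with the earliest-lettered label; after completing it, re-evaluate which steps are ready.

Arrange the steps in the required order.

C → E → A → B → D → F → G

C is the only step with nothing outstanding, so it goes first.
E is the only step now ready → E.
A needed E, now all done → A.
Ready: B, D, F and G. B has the earlier label → B.
Ready: D, F and G. D has the earlier label → D.
Ready: F and G. F has the earlier label → F.
Next only G has its prerequisites met → G.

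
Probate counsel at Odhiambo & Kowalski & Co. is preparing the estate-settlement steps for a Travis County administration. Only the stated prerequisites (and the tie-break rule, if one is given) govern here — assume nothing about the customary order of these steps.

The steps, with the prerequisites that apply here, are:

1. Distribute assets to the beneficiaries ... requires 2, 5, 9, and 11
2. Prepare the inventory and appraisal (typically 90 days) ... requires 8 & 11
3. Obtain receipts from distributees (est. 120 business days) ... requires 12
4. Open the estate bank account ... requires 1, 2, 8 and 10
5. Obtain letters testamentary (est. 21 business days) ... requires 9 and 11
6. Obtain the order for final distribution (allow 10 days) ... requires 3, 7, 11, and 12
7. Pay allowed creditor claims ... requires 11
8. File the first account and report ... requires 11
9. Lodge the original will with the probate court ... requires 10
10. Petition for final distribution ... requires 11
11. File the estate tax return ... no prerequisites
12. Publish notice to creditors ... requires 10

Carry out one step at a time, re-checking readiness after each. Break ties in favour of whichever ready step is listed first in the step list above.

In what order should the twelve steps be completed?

11 is the only step with nothing outstanding, so it goes first.
Ready: 7, 8 and 10. 7 is listed earlier → 7.
Now 8 and 10 have their prerequisites met. 8 is listed earlier, so 8 next.
2 now also ready, so the ready set is {2, 10}; 2 is listed earlier → 2.
That leaves 10 as the only ready step → 10.
Ready: 9 and 12. 9 is listed earlier → 9.
5 now also ready, so the ready set is {5, 12}; 5 is listed earlier → 5.
1 now also ready, so the ready set is {1, 12}; 1 is listed earlier → 1.
Now 4 and 12 have their prerequisites met. 4 is listed earlier, so 4 next.
12 is the only step now ready → 12.
3 is the only step now ready → 3.
Next only 6 has its prerequisites met → 6.

11 7 8 2 10 9 5 1 4 12 3 6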